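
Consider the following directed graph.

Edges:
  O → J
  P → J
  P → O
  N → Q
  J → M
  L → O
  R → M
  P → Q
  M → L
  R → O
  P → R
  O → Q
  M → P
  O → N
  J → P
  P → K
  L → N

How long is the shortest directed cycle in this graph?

2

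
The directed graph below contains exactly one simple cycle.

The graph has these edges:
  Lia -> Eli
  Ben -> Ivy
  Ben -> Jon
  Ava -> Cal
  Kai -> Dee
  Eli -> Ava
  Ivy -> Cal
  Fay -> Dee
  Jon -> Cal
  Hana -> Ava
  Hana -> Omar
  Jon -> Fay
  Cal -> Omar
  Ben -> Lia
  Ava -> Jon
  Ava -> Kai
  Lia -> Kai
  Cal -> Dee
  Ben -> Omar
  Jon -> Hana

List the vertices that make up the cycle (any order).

Ava, Jon, Hana

DFS with gray/black marking from Jon:
Jon gray
  Fay gray
    Dee gray
    Dee black
  Fay black
  Cal gray
    Omar gray
    Omar black
    Cal→Dee: Dee black — skip
  Cal black
  Hana gray
    Hana→Omar: Omar black — skip
    Ava gray
      Kai gray
        Kai→Dee: Dee black — skip
      Kai black
      Ava→Jon: Jon is gray → back edge
Back edge closes the cycle Jon → Hana → Ava → Jon; its vertices are {Ava, Jon, Hana}.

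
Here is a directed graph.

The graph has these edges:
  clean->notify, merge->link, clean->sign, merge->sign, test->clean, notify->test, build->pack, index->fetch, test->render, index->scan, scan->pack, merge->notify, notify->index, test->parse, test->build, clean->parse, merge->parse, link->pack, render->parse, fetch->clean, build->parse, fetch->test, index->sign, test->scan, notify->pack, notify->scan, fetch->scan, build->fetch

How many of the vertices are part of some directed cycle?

6

A vertex is on a directed cycle iff it belongs to a strongly connected component of size ≥ 2 (or has a self-loop).
The vertices on cycles are {test, build, clean, fetch, index, notify} — 6 in total.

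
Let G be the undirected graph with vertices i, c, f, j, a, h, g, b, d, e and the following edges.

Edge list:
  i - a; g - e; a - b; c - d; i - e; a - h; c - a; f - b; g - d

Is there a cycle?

DFS, tracking each vertex's parent; an edge to a visited non-parent vertex closes a cycle.
Start from j:
visit j (parent –)
visit i (parent –)
  visit a (parent i)
    visit h (parent a)
      h–a: parent, skip
    a–i: parent, skip
    visit b (parent a)
      visit f (parent b)
        f–b: parent, skip
      b–a: parent, skip
    visit c (parent a)
      visit d (parent c)
        d–c: parent, skip
        visit g (parent d)
          visit e (parent g)
            e–i: i visited and ≠ parent → cycle
Cycle: i – a – c – d – g – e – i.

Yes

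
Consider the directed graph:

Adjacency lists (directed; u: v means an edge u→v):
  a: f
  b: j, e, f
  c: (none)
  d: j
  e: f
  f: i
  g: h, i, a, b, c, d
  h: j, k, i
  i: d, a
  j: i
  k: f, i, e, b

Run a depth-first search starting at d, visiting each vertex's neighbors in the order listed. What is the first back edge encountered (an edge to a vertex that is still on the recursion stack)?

i→d

DFS from d (visiting each vertex's neighbors in the order listed); mark gray on enter, black on exit:
d gray
  j gray
    i gray
      i→d: d is gray → back edge
First back edge: i → d.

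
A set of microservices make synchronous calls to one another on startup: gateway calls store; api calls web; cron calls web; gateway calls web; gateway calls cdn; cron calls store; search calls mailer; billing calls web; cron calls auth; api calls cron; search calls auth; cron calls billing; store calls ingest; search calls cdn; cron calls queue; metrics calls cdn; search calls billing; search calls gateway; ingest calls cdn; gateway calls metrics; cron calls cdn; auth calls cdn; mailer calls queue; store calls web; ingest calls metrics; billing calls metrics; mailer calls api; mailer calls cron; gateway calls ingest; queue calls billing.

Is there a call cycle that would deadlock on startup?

No

DFS with white/gray/black marking, starting from store:
store gray
  web gray
  web black
  ingest gray
    cdn gray
    cdn black
    metrics gray
      metrics→cdn: cdn black — skip
    metrics black
  ingest black
store black
mailer gray
  queue gray
    billing gray
      billing→metrics: metrics black — skip
      billing→web: web black — skip
    billing black
  queue black
  api gray
    api→web: web black — skip
    cron gray
      cron→billing: billing black — skip
      cron→queue: queue black — skip
      cron→web: web black — skip
      cron→store: store black — skip
      cron→cdn: cdn black — skip
      auth gray
        auth→cdn: cdn black — skip
      auth black
    cron black
  api black
  mailer→cron: cron black — skip
mailer black
gateway gray
  gateway→ingest: ingest black — skip
  gateway→metrics: metrics black — skip
  gateway→web: web black — skip
  gateway→cdn: cdn black — skip
  gateway→store: store black — skip
gateway black
search gray
  search→cdn: cdn black — skip
  search→billing: billing black — skip
  search→gateway: gateway black — skip
  search→mailer: mailer black — skip
  search→auth: auth black — skip
search black
Every edge goes to a white or black vertex — no back edge, so the graph is acyclic.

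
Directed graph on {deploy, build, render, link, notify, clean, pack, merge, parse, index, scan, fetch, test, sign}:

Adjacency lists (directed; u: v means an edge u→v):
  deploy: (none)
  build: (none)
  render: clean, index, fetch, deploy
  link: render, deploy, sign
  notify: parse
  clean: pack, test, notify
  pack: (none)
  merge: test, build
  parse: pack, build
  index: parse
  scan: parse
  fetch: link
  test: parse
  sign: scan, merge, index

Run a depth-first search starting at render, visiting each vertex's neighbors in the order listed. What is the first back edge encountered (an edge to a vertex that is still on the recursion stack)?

DFS from render (visiting each vertex's neighbors in the order listed); mark gray on enter, black on exit:
render gray
  clean gray
    pack gray
    pack black
    test gray
      parse gray
        parse→pack: pack black — skip
        build gray
        build black
      parse black
    test black
    notify gray
      notify→parse: parse black — skip
    notify black
  clean black
  index gray
    index→parse: parse black — skip
  index black
  fetch gray
    link gray
      link→render: render is gray → back edge
First back edge: link → render.

link->render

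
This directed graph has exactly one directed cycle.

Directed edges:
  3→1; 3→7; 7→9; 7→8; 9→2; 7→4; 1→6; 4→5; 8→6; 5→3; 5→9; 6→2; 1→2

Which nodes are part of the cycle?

3, 4, 5, 7

DFS with gray/black marking from 5:
5 gray
  3 gray
    7 gray
      4 gray
        4→5: 5 is gray → back edge
Back edge closes the cycle 5 → 3 → 7 → 4 → 5; its vertices are {3, 4, 5, 7}.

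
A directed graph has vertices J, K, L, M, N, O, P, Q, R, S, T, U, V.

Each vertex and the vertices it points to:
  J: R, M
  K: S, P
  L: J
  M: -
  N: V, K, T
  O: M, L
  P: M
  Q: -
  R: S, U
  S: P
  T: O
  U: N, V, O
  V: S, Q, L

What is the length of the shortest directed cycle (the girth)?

For each vertex v, BFS finds the shortest path from v back to v.
The shortest such closed walk is R → U → V → L → J → R, length 5.

5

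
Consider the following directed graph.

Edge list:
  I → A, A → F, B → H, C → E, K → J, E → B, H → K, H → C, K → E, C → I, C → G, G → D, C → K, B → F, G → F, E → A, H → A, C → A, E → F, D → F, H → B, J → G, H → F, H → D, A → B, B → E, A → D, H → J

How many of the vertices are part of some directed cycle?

7

A vertex is on a directed cycle iff it belongs to a strongly connected component of size ≥ 2 (or has a self-loop).
The vertices on cycles are {A, B, C, E, H, I, K} — 7 in total.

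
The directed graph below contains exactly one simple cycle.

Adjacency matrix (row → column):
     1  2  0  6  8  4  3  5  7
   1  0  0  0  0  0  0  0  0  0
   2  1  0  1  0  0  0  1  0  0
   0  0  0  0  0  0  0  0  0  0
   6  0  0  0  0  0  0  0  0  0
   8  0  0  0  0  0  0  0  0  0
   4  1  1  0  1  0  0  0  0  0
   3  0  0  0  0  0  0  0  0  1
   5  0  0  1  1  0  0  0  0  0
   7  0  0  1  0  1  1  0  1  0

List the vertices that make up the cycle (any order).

DFS with gray/black marking from 3:
3 gray
  7 gray
    0 gray
    0 black
    8 gray
    8 black
    5 gray
      5→0: 0 black — skip
      6 gray
      6 black
    5 black
    4 gray
      1 gray
      1 black
      2 gray
        2→1: 1 black — skip
        2→3: 3 is gray → back edge
Back edge closes the cycle 3 → 7 → 4 → 2 → 3; its vertices are {2, 3, 4, 7}.

2, 3, 4, 7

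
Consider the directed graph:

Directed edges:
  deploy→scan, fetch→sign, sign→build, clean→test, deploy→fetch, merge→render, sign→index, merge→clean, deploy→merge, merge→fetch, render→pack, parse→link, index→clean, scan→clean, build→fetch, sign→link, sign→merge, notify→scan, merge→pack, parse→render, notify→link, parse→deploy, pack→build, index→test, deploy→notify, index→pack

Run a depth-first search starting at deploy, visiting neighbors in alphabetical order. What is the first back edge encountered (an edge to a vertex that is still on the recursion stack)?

DFS from deploy (visiting neighbors in alphabetical order); mark gray on enter, black on exit:
deploy gray
  fetch gray
    sign gray
      build gray
        build→fetch: fetch is gray → back edge
First back edge: build → fetch.

build→fetch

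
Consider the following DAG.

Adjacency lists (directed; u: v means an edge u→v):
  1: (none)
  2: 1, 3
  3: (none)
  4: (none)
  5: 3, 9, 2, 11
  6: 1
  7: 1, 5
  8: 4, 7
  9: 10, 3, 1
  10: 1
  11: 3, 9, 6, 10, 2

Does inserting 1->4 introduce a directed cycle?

No

Adding 1→4 creates a cycle iff 4 can already reach 1.
Explore from 4: no path reaches 1. The graph stays acyclic.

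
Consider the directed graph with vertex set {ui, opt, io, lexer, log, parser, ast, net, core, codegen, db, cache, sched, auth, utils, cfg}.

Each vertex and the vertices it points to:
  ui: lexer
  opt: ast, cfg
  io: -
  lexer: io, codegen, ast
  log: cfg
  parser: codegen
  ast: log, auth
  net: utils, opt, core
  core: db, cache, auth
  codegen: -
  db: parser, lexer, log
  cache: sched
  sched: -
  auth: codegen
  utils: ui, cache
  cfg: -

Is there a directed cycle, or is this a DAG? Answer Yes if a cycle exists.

No

DFS with white/gray/black marking, starting from db:
db gray
  parser gray
    codegen gray
    codegen black
  parser black
  lexer gray
    io gray
    io black
    lexer→codegen: codegen black — skip
    ast gray
      log gray
        cfg gray
        cfg black
      log black
      auth gray
        auth→codegen: codegen black — skip
      auth black
    ast black
  lexer black
  db→log: log black — skip
db black
ui gray
  ui→lexer: lexer black — skip
ui black
opt gray
  opt→ast: ast black — skip
  opt→cfg: cfg black — skip
opt black
net gray
  utils gray
    utils→ui: ui black — skip
    cache gray
      sched gray
      sched black
    cache black
  utils black
  net→opt: opt black — skip
  core gray
    core→db: db black — skip
    core→cache: cache black — skip
    core→auth: auth black — skip
  core black
net black
Every edge goes to a white or black vertex — no back edge, so the graph is acyclic.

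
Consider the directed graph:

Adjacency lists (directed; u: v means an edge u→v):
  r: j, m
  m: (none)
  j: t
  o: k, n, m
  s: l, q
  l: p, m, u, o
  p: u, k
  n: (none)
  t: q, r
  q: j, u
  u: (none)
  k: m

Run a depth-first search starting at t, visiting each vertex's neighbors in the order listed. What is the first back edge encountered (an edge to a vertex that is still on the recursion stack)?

j→t

DFS from t (visiting each vertex's neighbors in the order listed); mark gray on enter, black on exit:
t gray
  q gray
    j gray
      j→t: t is gray → back edge
First back edge: j → t.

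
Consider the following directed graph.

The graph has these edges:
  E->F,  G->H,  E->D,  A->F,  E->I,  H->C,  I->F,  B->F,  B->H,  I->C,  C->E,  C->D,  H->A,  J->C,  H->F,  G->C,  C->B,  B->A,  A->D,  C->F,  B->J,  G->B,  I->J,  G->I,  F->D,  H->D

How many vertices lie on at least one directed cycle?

6

A vertex is on a directed cycle iff it belongs to a strongly connected component of size ≥ 2 (or has a self-loop).
The vertices on cycles are {B, C, E, H, I, J} — 6 in total.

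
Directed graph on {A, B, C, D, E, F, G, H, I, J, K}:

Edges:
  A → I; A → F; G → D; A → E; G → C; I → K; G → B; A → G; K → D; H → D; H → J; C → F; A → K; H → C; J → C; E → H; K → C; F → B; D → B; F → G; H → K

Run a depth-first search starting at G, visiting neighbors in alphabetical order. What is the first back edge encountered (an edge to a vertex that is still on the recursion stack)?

DFS from G (visiting neighbors in alphabetical order); mark gray on enter, black on exit:
G gray
  B gray
  B black
  C gray
    F gray
      F→B: B black — skip
      F→G: G is gray → back edge
First back edge: F → G.

F->G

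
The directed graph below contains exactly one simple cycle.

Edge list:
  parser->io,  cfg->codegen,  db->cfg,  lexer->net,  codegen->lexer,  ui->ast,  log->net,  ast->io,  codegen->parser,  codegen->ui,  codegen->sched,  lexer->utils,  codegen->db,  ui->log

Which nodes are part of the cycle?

db, cfg, codegen

DFS with gray/black marking from codegen:
codegen gray
  parser gray
    io gray
    io black
  parser black
  db gray
    cfg gray
      cfg→codegen: codegen is gray → back edge
Back edge closes the cycle codegen → db → cfg → codegen; its vertices are {db, cfg, codegen}.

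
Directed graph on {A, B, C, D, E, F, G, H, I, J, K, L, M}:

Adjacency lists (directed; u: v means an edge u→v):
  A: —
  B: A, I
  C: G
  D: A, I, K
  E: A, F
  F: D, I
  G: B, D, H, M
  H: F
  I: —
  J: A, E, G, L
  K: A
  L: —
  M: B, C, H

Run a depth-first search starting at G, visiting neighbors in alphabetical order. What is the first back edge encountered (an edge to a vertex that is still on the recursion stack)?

DFS from G (visiting neighbors in alphabetical order); mark gray on enter, black on exit:
G gray
  B gray
    A gray
    A black
    I gray
    I black
  B black
  D gray
    D→A: A black — skip
    D→I: I black — skip
    K gray
      K→A: A black — skip
    K black
  D black
  H gray
    F gray
      F→D: D black — skip
      F→I: I black — skip
    F black
  H black
  M gray
    M→B: B black — skip
    C gray
      C→G: G is gray → back edge
First back edge: C → G.

C->G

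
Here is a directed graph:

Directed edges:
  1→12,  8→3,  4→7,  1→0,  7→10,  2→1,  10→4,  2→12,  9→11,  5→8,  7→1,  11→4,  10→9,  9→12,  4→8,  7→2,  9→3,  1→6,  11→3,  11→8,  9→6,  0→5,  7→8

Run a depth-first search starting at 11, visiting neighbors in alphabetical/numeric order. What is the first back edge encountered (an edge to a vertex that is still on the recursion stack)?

DFS from 11 (visiting neighbors in alphabetical/numeric order); mark gray on enter, black on exit:
11 gray
  3 gray
  3 black
  4 gray
    7 gray
      1 gray
        0 gray
          5 gray
            8 gray
              8→3: 3 black — skip
            8 black
          5 black
        0 black
        6 gray
        6 black
        12 gray
        12 black
      1 black
      2 gray
        2→1: 1 black — skip
        2→12: 12 black — skip
      2 black
      7→8: 8 black — skip
      10 gray
        10→4: 4 is gray → back edge
First back edge: 10 → 4.

10→4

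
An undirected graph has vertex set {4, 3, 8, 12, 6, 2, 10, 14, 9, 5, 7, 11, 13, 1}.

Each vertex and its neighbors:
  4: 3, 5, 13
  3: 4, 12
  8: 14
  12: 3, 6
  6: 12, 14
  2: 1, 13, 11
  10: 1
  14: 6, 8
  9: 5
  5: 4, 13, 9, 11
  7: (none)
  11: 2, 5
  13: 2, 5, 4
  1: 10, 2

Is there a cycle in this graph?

Yes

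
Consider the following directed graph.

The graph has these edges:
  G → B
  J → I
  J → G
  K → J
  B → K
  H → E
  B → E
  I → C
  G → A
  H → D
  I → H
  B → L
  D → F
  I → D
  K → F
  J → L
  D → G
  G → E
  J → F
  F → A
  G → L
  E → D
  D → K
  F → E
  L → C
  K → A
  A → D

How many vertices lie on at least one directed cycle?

10

A vertex is on a directed cycle iff it belongs to a strongly connected component of size ≥ 2 (or has a self-loop).
The vertices on cycles are {A, B, D, E, F, G, H, I, J, K} — 10 in total.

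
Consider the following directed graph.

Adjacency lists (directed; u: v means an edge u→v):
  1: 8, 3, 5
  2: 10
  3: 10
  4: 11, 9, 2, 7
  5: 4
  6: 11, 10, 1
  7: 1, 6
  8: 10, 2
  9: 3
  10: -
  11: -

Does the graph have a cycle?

Yes

DFS with white/gray/black marking, starting from 6:
6 gray
  11 gray
  11 black
  10 gray
  10 black
  1 gray
    8 gray
      8→10: 10 black — skip
      2 gray
        2→10: 10 black — skip
      2 black
    8 black
    3 gray
      3→10: 10 black — skip
    3 black
    5 gray
      4 gray
        4→11: 11 black — skip
        9 gray
          9→3: 3 black — skip
        9 black
        4→2: 2 black — skip
        7 gray
          7→1: 1 is gray → back edge
Back edge found, so a cycle exists: 1 → 5 → 4 → 7 → 1.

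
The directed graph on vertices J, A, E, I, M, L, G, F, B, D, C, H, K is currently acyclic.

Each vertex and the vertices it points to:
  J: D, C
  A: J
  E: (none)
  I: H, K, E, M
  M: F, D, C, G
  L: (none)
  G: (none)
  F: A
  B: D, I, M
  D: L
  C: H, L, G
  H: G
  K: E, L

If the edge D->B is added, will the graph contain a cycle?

Adding D→B creates a cycle iff B can already reach D.
Path from B: B → D.
So B → … → D → B is a cycle.

Yes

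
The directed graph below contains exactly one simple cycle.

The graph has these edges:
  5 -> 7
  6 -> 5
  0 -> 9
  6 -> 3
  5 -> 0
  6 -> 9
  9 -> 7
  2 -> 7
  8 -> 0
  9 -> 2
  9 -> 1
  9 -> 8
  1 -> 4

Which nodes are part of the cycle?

DFS with gray/black marking from 9:
9 gray
  7 gray
  7 black
  2 gray
    2→7: 7 black — skip
  2 black
  8 gray
    0 gray
      0→9: 9 is gray → back edge
Back edge closes the cycle 9 → 8 → 0 → 9; its vertices are {0, 8, 9}.

0, 8, 9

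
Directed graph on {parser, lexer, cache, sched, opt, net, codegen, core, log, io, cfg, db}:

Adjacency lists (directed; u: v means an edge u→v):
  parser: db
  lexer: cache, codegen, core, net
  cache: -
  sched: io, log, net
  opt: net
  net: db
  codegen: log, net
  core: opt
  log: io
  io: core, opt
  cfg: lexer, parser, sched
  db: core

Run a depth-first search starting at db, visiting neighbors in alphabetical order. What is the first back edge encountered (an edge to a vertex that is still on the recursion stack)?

DFS from db (visiting neighbors in alphabetical order); mark gray on enter, black on exit:
db gray
  core gray
    opt gray
      net gray
        net→db: db is gray → back edge
First back edge: net → db.

net→db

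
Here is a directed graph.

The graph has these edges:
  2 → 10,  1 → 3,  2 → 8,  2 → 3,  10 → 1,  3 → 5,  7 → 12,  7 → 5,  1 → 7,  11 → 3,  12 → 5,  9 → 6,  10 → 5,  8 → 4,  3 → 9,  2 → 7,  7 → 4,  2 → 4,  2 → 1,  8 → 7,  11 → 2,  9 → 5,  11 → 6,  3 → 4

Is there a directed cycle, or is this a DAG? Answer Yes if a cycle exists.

No

DFS with white/gray/black marking, starting from 10:
10 gray
  5 gray
  5 black
  1 gray
    7 gray
      12 gray
        12→5: 5 black — skip
      12 black
      7→5: 5 black — skip
      4 gray
      4 black
    7 black
    3 gray
      9 gray
        9→5: 5 black — skip
        6 gray
        6 black
      9 black
      3→5: 5 black — skip
      3→4: 4 black — skip
    3 black
  1 black
10 black
2 gray
  2→7: 7 black — skip
  2→3: 3 black — skip
  2→10: 10 black — skip
  2→4: 4 black — skip
  2→1: 1 black — skip
  8 gray
    8→7: 7 black — skip
    8→4: 4 black — skip
  8 black
2 black
11 gray
  11→2: 2 black — skip
  11→6: 6 black — skip
  11→3: 3 black — skip
11 black
Every edge goes to a white or black vertex — no back edge, so the graph is acyclic.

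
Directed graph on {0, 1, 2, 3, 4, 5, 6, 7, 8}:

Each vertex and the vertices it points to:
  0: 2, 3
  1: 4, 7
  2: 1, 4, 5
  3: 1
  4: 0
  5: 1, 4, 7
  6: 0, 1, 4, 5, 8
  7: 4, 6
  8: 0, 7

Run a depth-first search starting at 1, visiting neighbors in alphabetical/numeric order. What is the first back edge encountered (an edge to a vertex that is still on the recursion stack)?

2->1

DFS from 1 (visiting neighbors in alphabetical/numeric order); mark gray on enter, black on exit:
1 gray
  4 gray
    0 gray
      2 gray
        2→1: 1 is gray → back edge
First back edge: 2 → 1.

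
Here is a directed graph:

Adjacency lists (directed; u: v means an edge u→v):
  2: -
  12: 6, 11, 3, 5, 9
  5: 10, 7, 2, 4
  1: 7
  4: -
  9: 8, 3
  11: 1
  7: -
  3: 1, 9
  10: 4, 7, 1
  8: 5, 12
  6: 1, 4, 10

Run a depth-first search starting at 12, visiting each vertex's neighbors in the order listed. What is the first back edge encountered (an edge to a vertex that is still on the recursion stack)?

DFS from 12 (visiting each vertex's neighbors in the order listed); mark gray on enter, black on exit:
12 gray
  6 gray
    1 gray
      7 gray
      7 black
    1 black
    4 gray
    4 black
    10 gray
      10→4: 4 black — skip
      10→7: 7 black — skip
      10→1: 1 black — skip
    10 black
  6 black
  11 gray
    11→1: 1 black — skip
  11 black
  3 gray
    3→1: 1 black — skip
    9 gray
      8 gray
        5 gray
          5→10: 10 black — skip
          5→7: 7 black — skip
          2 gray
          2 black
          5→4: 4 black — skip
        5 black
        8→12: 12 is gray → back edge
First back edge: 8 → 12.

8→12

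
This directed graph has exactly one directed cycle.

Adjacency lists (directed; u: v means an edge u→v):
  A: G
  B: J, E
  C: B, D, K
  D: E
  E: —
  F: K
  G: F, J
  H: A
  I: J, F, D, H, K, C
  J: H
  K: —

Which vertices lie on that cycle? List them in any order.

A, G, H, J

DFS with gray/black marking from H:
H gray
  A gray
    G gray
      F gray
        K gray
        K black
      F black
      J gray
        J→H: H is gray → back edge
Back edge closes the cycle H → A → G → J → H; its vertices are {A, G, H, J}.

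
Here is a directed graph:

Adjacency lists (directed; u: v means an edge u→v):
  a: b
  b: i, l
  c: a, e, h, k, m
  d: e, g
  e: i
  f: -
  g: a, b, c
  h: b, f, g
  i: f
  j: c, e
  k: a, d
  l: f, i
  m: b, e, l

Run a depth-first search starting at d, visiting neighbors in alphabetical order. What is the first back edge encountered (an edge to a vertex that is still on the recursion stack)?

h->g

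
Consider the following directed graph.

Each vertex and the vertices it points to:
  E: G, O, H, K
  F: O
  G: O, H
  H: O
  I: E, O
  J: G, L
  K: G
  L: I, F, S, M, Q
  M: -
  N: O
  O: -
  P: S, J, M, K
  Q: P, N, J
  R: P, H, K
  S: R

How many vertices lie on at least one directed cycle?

6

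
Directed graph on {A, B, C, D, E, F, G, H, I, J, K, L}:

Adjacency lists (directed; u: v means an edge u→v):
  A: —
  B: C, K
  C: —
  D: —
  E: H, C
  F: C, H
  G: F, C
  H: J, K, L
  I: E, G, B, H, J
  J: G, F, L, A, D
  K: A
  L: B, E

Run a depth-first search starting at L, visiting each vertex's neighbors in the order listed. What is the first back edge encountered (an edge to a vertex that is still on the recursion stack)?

DFS from L (visiting each vertex's neighbors in the order listed); mark gray on enter, black on exit:
L gray
  B gray
    C gray
    C black
    K gray
      A gray
      A black
    K black
  B black
  E gray
    H gray
      J gray
        G gray
          F gray
            F→C: C black — skip
            F→H: H is gray → back edge
First back edge: F → H.

F->H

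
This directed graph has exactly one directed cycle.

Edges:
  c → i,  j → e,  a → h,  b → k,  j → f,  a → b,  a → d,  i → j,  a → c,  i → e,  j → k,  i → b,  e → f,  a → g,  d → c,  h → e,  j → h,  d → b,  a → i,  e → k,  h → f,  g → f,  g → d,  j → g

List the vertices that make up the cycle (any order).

DFS with gray/black marking from c:
c gray
  i gray
    b gray
      k gray
      k black
    b black
    j gray
      j→k: k black — skip
      f gray
      f black
      g gray
        g→f: f black — skip
        d gray
          d→c: c is gray → back edge
Back edge closes the cycle c → i → j → g → d → c; its vertices are {c, d, g, i, j}.

c, d, g, i, j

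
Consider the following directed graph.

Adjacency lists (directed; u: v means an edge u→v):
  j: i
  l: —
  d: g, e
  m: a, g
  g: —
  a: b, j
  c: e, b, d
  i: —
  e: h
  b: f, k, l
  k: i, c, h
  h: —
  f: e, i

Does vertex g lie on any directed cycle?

g lies on a cycle iff there is a path from g back to itself.
Exploring from g, it never reaches itself; equivalently, its strongly connected component is a singleton.

No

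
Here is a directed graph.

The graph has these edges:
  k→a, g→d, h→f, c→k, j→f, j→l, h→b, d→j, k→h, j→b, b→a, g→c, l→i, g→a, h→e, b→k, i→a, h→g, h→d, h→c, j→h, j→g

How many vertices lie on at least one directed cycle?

7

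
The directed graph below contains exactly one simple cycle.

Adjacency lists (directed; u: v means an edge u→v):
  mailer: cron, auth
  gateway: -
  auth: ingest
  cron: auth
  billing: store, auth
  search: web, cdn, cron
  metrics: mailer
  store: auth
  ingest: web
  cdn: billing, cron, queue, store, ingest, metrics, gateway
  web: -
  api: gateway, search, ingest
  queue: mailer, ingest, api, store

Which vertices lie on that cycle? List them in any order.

DFS with gray/black marking from cdn:
cdn gray
  billing gray
    store gray
      auth gray
        ingest gray
          web gray
          web black
        ingest black
      auth black
    store black
    billing→auth: auth black — skip
  billing black
  cron gray
    cron→auth: auth black — skip
  cron black
  queue gray
    mailer gray
      mailer→cron: cron black — skip
      mailer→auth: auth black — skip
    mailer black
    queue→ingest: ingest black — skip
    api gray
      gateway gray
      gateway black
      search gray
        search→web: web black — skip
        search→cdn: cdn is gray → back edge
Back edge closes the cycle cdn → queue → api → search → cdn; its vertices are {api, cdn, queue, search}.

api, cdn, queue, search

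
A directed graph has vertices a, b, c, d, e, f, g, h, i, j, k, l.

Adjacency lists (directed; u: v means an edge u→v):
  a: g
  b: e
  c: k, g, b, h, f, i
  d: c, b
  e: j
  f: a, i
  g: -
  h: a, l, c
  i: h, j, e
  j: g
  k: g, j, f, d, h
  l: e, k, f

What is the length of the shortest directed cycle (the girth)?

For each vertex v, BFS finds the shortest path from v back to v.
The shortest such closed walk is h → c → h, length 2.

2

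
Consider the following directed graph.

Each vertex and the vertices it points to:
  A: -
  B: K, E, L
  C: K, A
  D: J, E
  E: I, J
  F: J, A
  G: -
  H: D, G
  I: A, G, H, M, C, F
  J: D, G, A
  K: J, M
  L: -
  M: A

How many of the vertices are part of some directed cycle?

A vertex is on a directed cycle iff it belongs to a strongly connected component of size ≥ 2 (or has a self-loop).
The vertices on cycles are {C, D, E, F, H, I, J, K} — 8 in total.

8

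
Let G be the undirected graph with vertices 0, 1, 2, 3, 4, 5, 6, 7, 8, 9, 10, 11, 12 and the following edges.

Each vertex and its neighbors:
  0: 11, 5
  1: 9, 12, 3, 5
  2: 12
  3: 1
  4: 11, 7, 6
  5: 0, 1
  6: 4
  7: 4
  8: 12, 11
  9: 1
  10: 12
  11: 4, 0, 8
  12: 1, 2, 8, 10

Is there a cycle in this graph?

Yes

DFS, tracking each vertex's parent; an edge to a visited non-parent vertex closes a cycle.
Start from 7:
visit 7 (parent –)
  visit 4 (parent 7)
    visit 11 (parent 4)
      11–4: parent, skip
      visit 0 (parent 11)
        0–11: parent, skip
        visit 5 (parent 0)
          5–0: parent, skip
          visit 1 (parent 5)
            visit 9 (parent 1)
              9–1: parent, skip
            visit 12 (parent 1)
              12–1: parent, skip
              visit 2 (parent 12)
                2–12: parent, skip
              visit 8 (parent 12)
                8–12: parent, skip
                8–11: 11 visited and ≠ parent → cycle
Cycle: 11 – 0 – 5 – 1 – 12 – 8 – 11.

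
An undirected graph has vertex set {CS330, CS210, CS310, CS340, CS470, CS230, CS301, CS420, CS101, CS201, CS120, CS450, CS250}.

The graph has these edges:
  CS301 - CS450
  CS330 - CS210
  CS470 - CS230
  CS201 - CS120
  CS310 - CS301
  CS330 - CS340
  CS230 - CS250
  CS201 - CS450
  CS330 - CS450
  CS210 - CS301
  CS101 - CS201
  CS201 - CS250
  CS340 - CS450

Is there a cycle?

DFS, tracking each vertex's parent; an edge to a visited non-parent vertex closes a cycle.
Start from CS120:
visit CS120 (parent –)
  visit CS201 (parent CS120)
    visit CS450 (parent CS201)
      visit CS330 (parent CS450)
        visit CS210 (parent CS330)
          visit CS301 (parent CS210)
            CS301–CS210: parent, skip
            CS301–CS450: CS450 visited and ≠ parent → cycle
Cycle: CS450 – CS330 – CS210 – CS301 – CS450.

Yes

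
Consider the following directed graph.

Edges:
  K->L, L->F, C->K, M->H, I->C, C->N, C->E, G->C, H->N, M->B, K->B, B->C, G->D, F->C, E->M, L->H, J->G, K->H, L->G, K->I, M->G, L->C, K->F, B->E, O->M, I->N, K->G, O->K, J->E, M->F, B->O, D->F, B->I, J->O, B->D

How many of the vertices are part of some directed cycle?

A vertex is on a directed cycle iff it belongs to a strongly connected component of size ≥ 2 (or has a self-loop).
The vertices on cycles are {B, C, D, E, F, G, I, K, L, M, O} — 11 in total.

11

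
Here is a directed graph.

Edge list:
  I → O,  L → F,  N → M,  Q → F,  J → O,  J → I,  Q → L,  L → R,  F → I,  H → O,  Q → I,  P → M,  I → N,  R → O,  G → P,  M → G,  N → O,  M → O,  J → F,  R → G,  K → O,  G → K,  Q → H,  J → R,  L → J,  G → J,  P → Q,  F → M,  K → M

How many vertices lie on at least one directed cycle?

11

A vertex is on a directed cycle iff it belongs to a strongly connected component of size ≥ 2 (or has a self-loop).
The vertices on cycles are {F, G, I, J, K, L, M, N, P, Q, R} — 11 in total.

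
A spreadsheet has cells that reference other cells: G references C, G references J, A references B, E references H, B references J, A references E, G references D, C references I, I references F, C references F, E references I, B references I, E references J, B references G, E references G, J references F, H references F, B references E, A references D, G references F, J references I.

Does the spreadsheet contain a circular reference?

DFS with white/gray/black marking, starting from C:
C gray
  F gray
  F black
  I gray
    I→F: F black — skip
  I black
C black
A gray
  E gray
    G gray
      G→C: C black — skip
      D gray
      D black
      J gray
        J→I: I black — skip
        J→F: F black — skip
      J black
      G→F: F black — skip
    G black
    E→J: J black — skip
    E→I: I black — skip
    H gray
      H→F: F black — skip
    H black
  E black
  B gray
    B→J: J black — skip
    B→G: G black — skip
    B→E: E black — skip
    B→I: I black — skip
  B black
  A→D: D black — skip
A black
Every edge goes to a white or black vertex — no back edge, so the graph is acyclic.

No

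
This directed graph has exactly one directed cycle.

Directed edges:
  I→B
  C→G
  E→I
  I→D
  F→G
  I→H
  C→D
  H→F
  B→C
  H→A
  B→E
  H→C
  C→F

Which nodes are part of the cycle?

B, E, I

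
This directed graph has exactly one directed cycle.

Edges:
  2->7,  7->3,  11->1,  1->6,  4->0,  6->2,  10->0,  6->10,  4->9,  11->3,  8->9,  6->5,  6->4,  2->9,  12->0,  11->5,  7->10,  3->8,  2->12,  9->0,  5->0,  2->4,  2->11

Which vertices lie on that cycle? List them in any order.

DFS with gray/black marking from 11:
11 gray
  5 gray
    0 gray
    0 black
  5 black
  3 gray
    8 gray
      9 gray
        9→0: 0 black — skip
      9 black
    8 black
  3 black
  1 gray
    6 gray
      10 gray
        10→0: 0 black — skip
      10 black
      4 gray
        4→0: 0 black — skip
        4→9: 9 black — skip
      4 black
      2 gray
        2→9: 9 black — skip
        12 gray
          12→0: 0 black — skip
        12 black
        2→4: 4 black — skip
        7 gray
          7→10: 10 black — skip
          7→3: 3 black — skip
        7 black
        2→11: 11 is gray → back edge
Back edge closes the cycle 11 → 1 → 6 → 2 → 11; its vertices are {1, 2, 6, 11}.

1, 2, 6, 11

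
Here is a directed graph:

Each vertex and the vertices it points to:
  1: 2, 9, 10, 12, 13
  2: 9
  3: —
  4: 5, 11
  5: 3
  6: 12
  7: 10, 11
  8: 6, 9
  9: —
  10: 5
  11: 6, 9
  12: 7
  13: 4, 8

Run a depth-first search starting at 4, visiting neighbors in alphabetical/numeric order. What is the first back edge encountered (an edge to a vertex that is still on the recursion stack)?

7->11

DFS from 4 (visiting neighbors in alphabetical/numeric order); mark gray on enter, black on exit:
4 gray
  5 gray
    3 gray
    3 black
  5 black
  11 gray
    6 gray
      12 gray
        7 gray
          10 gray
            10→5: 5 black — skip
          10 black
          7→11: 11 is gray → back edge
First back edge: 7 → 11.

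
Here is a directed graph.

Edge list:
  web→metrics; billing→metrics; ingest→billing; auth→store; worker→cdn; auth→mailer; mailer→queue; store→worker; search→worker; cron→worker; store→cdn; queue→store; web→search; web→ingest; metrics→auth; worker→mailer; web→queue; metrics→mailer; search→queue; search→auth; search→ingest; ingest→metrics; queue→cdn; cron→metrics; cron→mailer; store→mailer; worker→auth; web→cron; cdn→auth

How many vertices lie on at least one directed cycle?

A vertex is on a directed cycle iff it belongs to a strongly connected component of size ≥ 2 (or has a self-loop).
The vertices on cycles are {cdn, auth, queue, store, mailer, worker} — 6 in total.

6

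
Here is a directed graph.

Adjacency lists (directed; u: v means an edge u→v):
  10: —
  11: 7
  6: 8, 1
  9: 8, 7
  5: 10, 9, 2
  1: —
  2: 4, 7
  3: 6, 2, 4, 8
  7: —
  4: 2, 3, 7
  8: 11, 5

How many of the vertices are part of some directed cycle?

A vertex is on a directed cycle iff it belongs to a strongly connected component of size ≥ 2 (or has a self-loop).
The vertices on cycles are {2, 3, 4, 5, 6, 8, 9} — 7 in total.

7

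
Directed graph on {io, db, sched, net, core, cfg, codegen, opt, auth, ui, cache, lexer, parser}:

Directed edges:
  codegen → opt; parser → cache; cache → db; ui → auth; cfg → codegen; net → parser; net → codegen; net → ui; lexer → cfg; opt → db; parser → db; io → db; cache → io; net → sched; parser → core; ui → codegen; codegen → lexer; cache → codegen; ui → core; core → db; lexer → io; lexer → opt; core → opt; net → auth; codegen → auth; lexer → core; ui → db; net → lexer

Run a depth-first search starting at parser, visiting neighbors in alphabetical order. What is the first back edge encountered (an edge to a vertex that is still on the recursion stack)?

DFS from parser (visiting neighbors in alphabetical order); mark gray on enter, black on exit:
parser gray
  cache gray
    codegen gray
      auth gray
      auth black
      lexer gray
        cfg gray
          cfg→codegen: codegen is gray → back edge
First back edge: cfg → codegen.

cfg→codegen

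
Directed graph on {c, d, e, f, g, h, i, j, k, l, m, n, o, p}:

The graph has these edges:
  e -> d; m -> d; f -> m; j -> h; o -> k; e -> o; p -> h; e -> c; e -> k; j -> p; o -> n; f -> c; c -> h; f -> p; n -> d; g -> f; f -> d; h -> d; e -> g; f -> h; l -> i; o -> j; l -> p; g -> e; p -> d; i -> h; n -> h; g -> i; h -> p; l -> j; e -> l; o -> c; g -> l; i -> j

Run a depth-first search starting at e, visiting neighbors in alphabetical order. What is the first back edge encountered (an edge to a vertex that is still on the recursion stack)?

p→h

DFS from e (visiting neighbors in alphabetical order); mark gray on enter, black on exit:
e gray
  c gray
    h gray
      d gray
      d black
      p gray
        p→d: d black — skip
        p→h: h is gray → back edge
First back edge: p → h.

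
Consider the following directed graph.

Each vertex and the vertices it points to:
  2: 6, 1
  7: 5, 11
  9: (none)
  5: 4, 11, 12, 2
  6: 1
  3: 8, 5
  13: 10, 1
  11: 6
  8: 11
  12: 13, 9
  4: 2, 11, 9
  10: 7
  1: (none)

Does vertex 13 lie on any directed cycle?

13 is on a cycle iff 13 can reach itself via ≥1 edge.
13 → 10 → 7 → 5 → 12 → 13 — yes.

Yes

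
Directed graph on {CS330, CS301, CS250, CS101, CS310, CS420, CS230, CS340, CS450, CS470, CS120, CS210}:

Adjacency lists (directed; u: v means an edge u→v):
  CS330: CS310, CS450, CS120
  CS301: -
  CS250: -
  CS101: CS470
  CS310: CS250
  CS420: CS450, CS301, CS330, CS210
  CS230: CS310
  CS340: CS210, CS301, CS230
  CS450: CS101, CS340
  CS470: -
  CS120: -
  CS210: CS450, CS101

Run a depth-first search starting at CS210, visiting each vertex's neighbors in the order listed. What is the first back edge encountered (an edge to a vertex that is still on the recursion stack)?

DFS from CS210 (visiting each vertex's neighbors in the order listed); mark gray on enter, black on exit:
CS210 gray
  CS450 gray
    CS101 gray
      CS470 gray
      CS470 black
    CS101 black
    CS340 gray
      CS340→CS210: CS210 is gray → back edge
First back edge: CS340 → CS210.

CS340→CS210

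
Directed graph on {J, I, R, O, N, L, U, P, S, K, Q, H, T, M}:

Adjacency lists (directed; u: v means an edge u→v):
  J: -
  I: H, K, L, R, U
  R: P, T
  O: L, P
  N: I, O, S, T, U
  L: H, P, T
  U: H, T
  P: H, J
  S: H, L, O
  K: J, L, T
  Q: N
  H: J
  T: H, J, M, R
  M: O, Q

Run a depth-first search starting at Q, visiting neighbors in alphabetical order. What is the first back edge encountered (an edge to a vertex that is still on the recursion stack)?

O→L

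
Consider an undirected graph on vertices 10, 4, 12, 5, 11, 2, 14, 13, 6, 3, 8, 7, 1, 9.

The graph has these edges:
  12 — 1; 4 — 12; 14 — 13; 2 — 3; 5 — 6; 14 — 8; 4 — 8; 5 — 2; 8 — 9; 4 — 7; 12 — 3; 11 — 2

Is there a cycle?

DFS, tracking each vertex's parent; an edge to a visited non-parent vertex closes a cycle.
Start from 14:
visit 14 (parent –)
  visit 8 (parent 14)
    visit 9 (parent 8)
      9–8: parent, skip
    8–14: parent, skip
    visit 4 (parent 8)
      4–8: parent, skip
      visit 7 (parent 4)
        7–4: parent, skip
      visit 12 (parent 4)
        visit 1 (parent 12)
          1–12: parent, skip
        visit 3 (parent 12)
          visit 2 (parent 3)
            visit 5 (parent 2)
              visit 6 (parent 5)
                6–5: parent, skip
              5–2: parent, skip
            visit 11 (parent 2)
              11–2: parent, skip
            2–3: parent, skip
          3–12: parent, skip
        12–4: parent, skip
  visit 13 (parent 14)
    13–14: parent, skip
visit 10 (parent –)
No non-parent visited neighbor found — the graph is a forest.

No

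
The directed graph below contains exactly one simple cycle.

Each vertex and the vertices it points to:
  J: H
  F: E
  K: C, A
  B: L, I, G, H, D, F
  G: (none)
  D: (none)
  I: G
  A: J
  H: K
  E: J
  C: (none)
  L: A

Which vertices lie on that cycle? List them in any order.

DFS with gray/black marking from H:
H gray
  K gray
    C gray
    C black
    A gray
      J gray
        J→H: H is gray → back edge
Back edge closes the cycle H → K → A → J → H; its vertices are {A, H, J, K}.

A, H, J, K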